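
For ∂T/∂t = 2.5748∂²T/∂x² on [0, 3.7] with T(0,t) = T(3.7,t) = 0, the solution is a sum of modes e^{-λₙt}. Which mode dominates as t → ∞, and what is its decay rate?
Eigenvalues: λₙ = 2.5748n²π²/3.7².
First three modes:
  n=1: λ₁ = 2.5748π²/3.7² ≈ 1.856
  n=2: λ₂ = 10.2992π²/3.7² ≈ 7.425 (4× faster decay)
  n=3: λ₃ = 23.1732π²/3.7² ≈ 16.706 (9× faster decay)
As t → ∞, higher modes decay exponentially faster. The n=1 mode dominates: T ~ c₁ sin(πx/3.7) e^{-λ₁t}.
Decay rate: λ₁ = 2.5748π²/3.7² ≈ 1.856.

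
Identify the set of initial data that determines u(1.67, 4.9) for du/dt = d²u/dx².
The entire real line. The heat equation has infinite propagation speed: any initial disturbance instantly affects all points (though exponentially small far away).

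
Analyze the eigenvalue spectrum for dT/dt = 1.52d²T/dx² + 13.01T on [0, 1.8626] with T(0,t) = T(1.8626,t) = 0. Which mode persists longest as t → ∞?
Eigenvalues: λₙ = 1.52n²π²/1.8626² - 13.01.
First three modes:
  n=1: λ₁ = 1.52π²/1.8626² - 13.01 ≈ -8.686
  n=2: λ₂ = 6.08π²/1.8626² - 13.01 ≈ 4.287
  n=3: λ₃ = 13.68π²/1.8626² - 13.01 ≈ 25.908
Since 1.52π²/1.8626² ≈ 4.324 < 13.01, λ₁ < 0.
The n=1 mode grows fastest (−λₙ is largest for n=1) → dominates.
Asymptotic: T ~ c₁ sin(πx/1.8626) e^{8.686t} (exponential growth at rate −λ₁ ≈ 8.686).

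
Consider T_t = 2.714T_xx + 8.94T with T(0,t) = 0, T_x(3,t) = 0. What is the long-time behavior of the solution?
As t → ∞, T grows unboundedly. Reaction dominates diffusion (r=8.94 > κπ²/(4L²)≈0.74); solution grows exponentially.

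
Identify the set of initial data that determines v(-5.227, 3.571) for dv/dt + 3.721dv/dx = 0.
A single point: x = -18.514691. The characteristic through (-5.227, 3.571) is x - 3.721t = const, so x = -5.227 - 3.721·3.571 = -18.514691.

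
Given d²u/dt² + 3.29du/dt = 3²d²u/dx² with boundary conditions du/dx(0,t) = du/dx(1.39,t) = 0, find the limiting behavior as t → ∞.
u → constant (steady state). Damping (γ=3.29) dissipates the nonconstant modes; with Neumann BCs the spatial average obeys M''+γM'=0 and tends to a finite limit.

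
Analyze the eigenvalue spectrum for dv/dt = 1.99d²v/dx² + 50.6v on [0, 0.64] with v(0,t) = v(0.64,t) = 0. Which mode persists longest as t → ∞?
Eigenvalues: λₙ = 1.99n²π²/0.64² - 50.6.
First three modes:
  n=1: λ₁ = 1.99π²/0.64² - 50.6 ≈ -2.65
  n=2: λ₂ = 7.96π²/0.64² - 50.6 ≈ 141.202
  n=3: λ₃ = 17.91π²/0.64² - 50.6 ≈ 380.954
Since 1.99π²/0.64² ≈ 47.95 < 50.6, λ₁ < 0.
The n=1 mode grows fastest (−λₙ is largest for n=1) → dominates.
Asymptotic: v ~ c₁ sin(πx/0.64) e^{2.65t} (exponential growth at rate −λ₁ ≈ 2.65).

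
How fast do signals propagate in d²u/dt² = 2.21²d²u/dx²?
Speed = 2.21. Information travels along characteristics x = x₀ ± 2.21t.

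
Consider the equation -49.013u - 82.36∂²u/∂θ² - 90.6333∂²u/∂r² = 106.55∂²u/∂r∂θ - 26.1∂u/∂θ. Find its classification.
Rewriting in standard form: -90.6333∂²u/∂r² - 106.55∂²u/∂r∂θ - 82.36∂²u/∂θ² + 26.1∂u/∂θ - 49.013u = 0. Elliptic. (A = -90.6333, B = -106.55, C = -82.36 gives B² - 4AC = -18505.331852.)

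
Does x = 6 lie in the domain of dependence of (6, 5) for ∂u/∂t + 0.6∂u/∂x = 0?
No. Only data at x = 3 affects (6, 5). Advection has one-way propagation along characteristics.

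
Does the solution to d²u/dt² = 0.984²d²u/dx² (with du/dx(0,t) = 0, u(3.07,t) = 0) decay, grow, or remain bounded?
u oscillates (no decay). Energy is conserved; the solution oscillates indefinitely as standing waves.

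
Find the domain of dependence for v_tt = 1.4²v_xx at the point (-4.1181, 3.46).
Domain of dependence: [-8.9621, 0.7259]. Signals travel at speed 1.4, so data within |x - -4.1181| ≤ 1.4·3.46 = 4.844 can reach the point.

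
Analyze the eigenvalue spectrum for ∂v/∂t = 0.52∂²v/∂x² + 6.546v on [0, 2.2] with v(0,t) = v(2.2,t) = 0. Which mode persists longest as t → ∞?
Eigenvalues: λₙ = 0.52n²π²/2.2² - 6.546.
First three modes:
  n=1: λ₁ = 0.52π²/2.2² - 6.546 ≈ -5.486
  n=2: λ₂ = 2.08π²/2.2² - 6.546 ≈ -2.305
  n=3: λ₃ = 4.68π²/2.2² - 6.546 ≈ 2.997
Since 0.52π²/2.2² ≈ 1.06 < 6.546, λ₁ < 0.
The n=1 mode grows fastest (−λₙ is largest for n=1) → dominates.
Asymptotic: v ~ c₁ sin(πx/2.2) e^{5.486t} (exponential growth at rate −λ₁ ≈ 5.486).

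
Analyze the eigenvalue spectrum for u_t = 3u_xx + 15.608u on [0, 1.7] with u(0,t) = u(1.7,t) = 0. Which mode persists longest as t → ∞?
Eigenvalues: λₙ = 3n²π²/1.7² - 15.608.
First three modes:
  n=1: λ₁ = 3π²/1.7² - 15.608 ≈ -5.363
  n=2: λ₂ = 12π²/1.7² - 15.608 ≈ 25.373
  n=3: λ₃ = 27π²/1.7² - 15.608 ≈ 76.599
Since 3π²/1.7² ≈ 10.245 < 15.608, λ₁ < 0.
The n=1 mode grows fastest (−λₙ is largest for n=1) → dominates.
Asymptotic: u ~ c₁ sin(πx/1.7) e^{5.363t} (exponential growth at rate −λ₁ ≈ 5.363).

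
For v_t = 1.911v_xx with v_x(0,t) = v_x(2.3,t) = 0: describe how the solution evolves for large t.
v → constant (steady state). Heat is conserved (no flux at boundaries); solution approaches the spatial average.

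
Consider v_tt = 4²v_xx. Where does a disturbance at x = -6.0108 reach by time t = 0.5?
Domain of influence: [-8.0108, -4.0108]. Data at x = -6.0108 spreads outward at speed 4.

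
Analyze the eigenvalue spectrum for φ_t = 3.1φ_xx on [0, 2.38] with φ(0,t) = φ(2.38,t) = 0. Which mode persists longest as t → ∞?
Eigenvalues: λₙ = 3.1n²π²/2.38².
First three modes:
  n=1: λ₁ = 3.1π²/2.38² ≈ 5.401
  n=2: λ₂ = 12.4π²/2.38² ≈ 21.606 (4× faster decay)
  n=3: λ₃ = 27.9π²/2.38² ≈ 48.613 (9× faster decay)
As t → ∞, higher modes decay exponentially faster. The n=1 mode dominates: φ ~ c₁ sin(πx/2.38) e^{-λ₁t}.
Decay rate: λ₁ = 3.1π²/2.38² ≈ 5.401.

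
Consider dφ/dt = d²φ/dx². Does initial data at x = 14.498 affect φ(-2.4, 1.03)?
Yes, for any finite x. The heat equation has infinite propagation speed, so all initial data affects all points at any t > 0.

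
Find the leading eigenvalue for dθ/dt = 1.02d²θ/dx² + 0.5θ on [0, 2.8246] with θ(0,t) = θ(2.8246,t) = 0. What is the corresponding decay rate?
Eigenvalues: λₙ = 1.02n²π²/2.8246² - 0.5.
First three modes:
  n=1: λ₁ = 1.02π²/2.8246² - 0.5 ≈ 0.762
  n=2: λ₂ = 4.08π²/2.8246² - 0.5 ≈ 4.547
  n=3: λ₃ = 9.18π²/2.8246² - 0.5 ≈ 10.856
Since 1.02π²/2.8246² ≈ 1.262 > 0.5, all λₙ > 0.
The n=1 mode decays slowest → dominates as t → ∞.
Asymptotic: θ ~ c₁ sin(πx/2.8246) e^{-λ₁t} with decay rate λ₁ ≈ 0.762.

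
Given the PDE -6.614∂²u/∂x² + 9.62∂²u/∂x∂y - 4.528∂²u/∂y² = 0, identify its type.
The second-order coefficients are A = -6.614, B = 9.62, C = -4.528. Since B² - 4AC = -27.248368 < 0, this is an elliptic PDE.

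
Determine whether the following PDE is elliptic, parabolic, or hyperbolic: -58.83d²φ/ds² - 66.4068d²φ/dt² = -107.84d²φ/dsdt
Rewriting in standard form: -58.83d²φ/ds² + 107.84d²φ/dsdt - 66.4068d²φ/dt² = 0. Coefficients: A = -58.83, B = 107.84, C = -66.4068. B² - 4AC = -3997.382576, which is negative, so the equation is elliptic.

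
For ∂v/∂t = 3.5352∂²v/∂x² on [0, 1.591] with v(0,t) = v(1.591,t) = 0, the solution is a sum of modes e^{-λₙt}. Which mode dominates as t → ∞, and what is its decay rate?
Eigenvalues: λₙ = 3.5352n²π²/1.591².
First three modes:
  n=1: λ₁ = 3.5352π²/1.591² ≈ 13.784
  n=2: λ₂ = 14.1408π²/1.591² ≈ 55.136 (4× faster decay)
  n=3: λ₃ = 31.8168π²/1.591² ≈ 124.055 (9× faster decay)
As t → ∞, higher modes decay exponentially faster. The n=1 mode dominates: v ~ c₁ sin(πx/1.591) e^{-λ₁t}.
Decay rate: λ₁ = 3.5352π²/1.591² ≈ 13.784.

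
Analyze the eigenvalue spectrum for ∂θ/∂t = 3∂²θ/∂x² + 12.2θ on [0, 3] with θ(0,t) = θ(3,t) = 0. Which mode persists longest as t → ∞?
Eigenvalues: λₙ = 3n²π²/3² - 12.2.
First three modes:
  n=1: λ₁ = 3π²/3² - 12.2 ≈ -8.91
  n=2: λ₂ = 12π²/3² - 12.2 ≈ 0.959
  n=3: λ₃ = 27π²/3² - 12.2 ≈ 17.409
Since 3π²/3² ≈ 3.29 < 12.2, λ₁ < 0.
The n=1 mode grows fastest (−λₙ is largest for n=1) → dominates.
Asymptotic: θ ~ c₁ sin(πx/3) e^{8.91t} (exponential growth at rate −λ₁ ≈ 8.91).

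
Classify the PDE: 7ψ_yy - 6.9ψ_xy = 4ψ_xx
Rewriting in standard form: -4ψ_xx - 6.9ψ_xy + 7ψ_yy = 0. A = -4, B = -6.9, C = 7. Discriminant B² - 4AC = 159.61. Since 159.61 > 0, hyperbolic.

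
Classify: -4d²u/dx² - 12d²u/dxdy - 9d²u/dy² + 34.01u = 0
Parabolic (discriminant = 0).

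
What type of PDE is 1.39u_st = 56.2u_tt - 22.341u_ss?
Rewriting in standard form: 22.341u_ss + 1.39u_st - 56.2u_tt = 0. With A = 22.341, B = 1.39, C = -56.2, the discriminant is 5024.1889. This is a hyperbolic PDE.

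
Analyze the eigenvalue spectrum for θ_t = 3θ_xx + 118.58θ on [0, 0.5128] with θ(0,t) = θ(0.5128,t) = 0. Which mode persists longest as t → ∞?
Eigenvalues: λₙ = 3n²π²/0.5128² - 118.58.
First three modes:
  n=1: λ₁ = 3π²/0.5128² - 118.58 ≈ -5.983
  n=2: λ₂ = 12π²/0.5128² - 118.58 ≈ 331.806
  n=3: λ₃ = 27π²/0.5128² - 118.58 ≈ 894.789
Since 3π²/0.5128² ≈ 112.597 < 118.58, λ₁ < 0.
The n=1 mode grows fastest (−λₙ is largest for n=1) → dominates.
Asymptotic: θ ~ c₁ sin(πx/0.5128) e^{5.983t} (exponential growth at rate −λ₁ ≈ 5.983).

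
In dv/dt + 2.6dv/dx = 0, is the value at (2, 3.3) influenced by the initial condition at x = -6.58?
Yes. The characteristic through (2, 3.3) passes through x = -6.58.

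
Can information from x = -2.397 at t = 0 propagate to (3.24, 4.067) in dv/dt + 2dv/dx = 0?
No. Only data at x = -4.894 affects (3.24, 4.067). Advection has one-way propagation along characteristics.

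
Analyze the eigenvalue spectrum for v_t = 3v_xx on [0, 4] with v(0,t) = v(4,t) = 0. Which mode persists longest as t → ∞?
Eigenvalues: λₙ = 3n²π²/4².
First three modes:
  n=1: λ₁ = 3π²/4² ≈ 1.851
  n=2: λ₂ = 12π²/4² ≈ 7.402 (4× faster decay)
  n=3: λ₃ = 27π²/4² ≈ 16.655 (9× faster decay)
As t → ∞, higher modes decay exponentially faster. The n=1 mode dominates: v ~ c₁ sin(πx/4) e^{-λ₁t}.
Decay rate: λ₁ = 3π²/4² ≈ 1.851.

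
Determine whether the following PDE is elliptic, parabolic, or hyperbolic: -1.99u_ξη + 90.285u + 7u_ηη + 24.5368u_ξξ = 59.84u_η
Rewriting in standard form: 24.5368u_ξξ - 1.99u_ξη + 7u_ηη - 59.84u_η + 90.285u = 0. Coefficients: A = 24.5368, B = -1.99, C = 7. B² - 4AC = -683.0703, which is negative, so the equation is elliptic.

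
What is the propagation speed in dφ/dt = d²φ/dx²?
Infinite. The heat equation is parabolic, not hyperbolic, so disturbances propagate instantly.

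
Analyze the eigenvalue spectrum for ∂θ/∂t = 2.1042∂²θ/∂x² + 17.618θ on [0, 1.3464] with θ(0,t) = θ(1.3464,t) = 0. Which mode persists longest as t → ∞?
Eigenvalues: λₙ = 2.1042n²π²/1.3464² - 17.618.
First three modes:
  n=1: λ₁ = 2.1042π²/1.3464² - 17.618 ≈ -6.162
  n=2: λ₂ = 8.4168π²/1.3464² - 17.618 ≈ 28.207
  n=3: λ₃ = 18.9378π²/1.3464² - 17.618 ≈ 85.487
Since 2.1042π²/1.3464² ≈ 11.456 < 17.618, λ₁ < 0.
The n=1 mode grows fastest (−λₙ is largest for n=1) → dominates.
Asymptotic: θ ~ c₁ sin(πx/1.3464) e^{6.162t} (exponential growth at rate −λ₁ ≈ 6.162).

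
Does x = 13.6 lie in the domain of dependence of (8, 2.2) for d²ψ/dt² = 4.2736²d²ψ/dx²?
Yes. The domain of dependence is [-1.40192, 17.40192], and 13.6 ∈ [-1.40192, 17.40192].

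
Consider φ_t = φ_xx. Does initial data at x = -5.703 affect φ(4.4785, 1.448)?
Yes, for any finite x. The heat equation has infinite propagation speed, so all initial data affects all points at any t > 0.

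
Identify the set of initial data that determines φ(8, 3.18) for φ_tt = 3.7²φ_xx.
Domain of dependence: [-3.766, 19.766]. Signals travel at speed 3.7, so data within |x - 8| ≤ 3.7·3.18 = 11.766 can reach the point.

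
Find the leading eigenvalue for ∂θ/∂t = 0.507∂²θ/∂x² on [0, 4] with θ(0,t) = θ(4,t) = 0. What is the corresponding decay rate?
Eigenvalues: λₙ = 0.507n²π²/4².
First three modes:
  n=1: λ₁ = 0.507π²/4² ≈ 0.313
  n=2: λ₂ = 2.028π²/4² ≈ 1.251 (4× faster decay)
  n=3: λ₃ = 4.563π²/4² ≈ 2.815 (9× faster decay)
As t → ∞, higher modes decay exponentially faster. The n=1 mode dominates: θ ~ c₁ sin(πx/4) e^{-λ₁t}.
Decay rate: λ₁ = 0.507π²/4² ≈ 0.313.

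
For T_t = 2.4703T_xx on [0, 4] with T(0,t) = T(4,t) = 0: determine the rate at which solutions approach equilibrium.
Eigenvalues: λₙ = 2.4703n²π²/4².
First three modes:
  n=1: λ₁ = 2.4703π²/4² ≈ 1.524
  n=2: λ₂ = 9.8812π²/4² ≈ 6.095 (4× faster decay)
  n=3: λ₃ = 22.2327π²/4² ≈ 13.714 (9× faster decay)
As t → ∞, higher modes decay exponentially faster. The n=1 mode dominates: T ~ c₁ sin(πx/4) e^{-λ₁t}.
Decay rate: λ₁ = 2.4703π²/4² ≈ 1.524.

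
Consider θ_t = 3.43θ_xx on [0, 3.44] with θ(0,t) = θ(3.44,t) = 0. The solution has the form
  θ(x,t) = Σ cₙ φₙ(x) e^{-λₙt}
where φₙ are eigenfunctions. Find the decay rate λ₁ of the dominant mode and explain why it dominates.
Eigenvalues: λₙ = 3.43n²π²/3.44².
First three modes:
  n=1: λ₁ = 3.43π²/3.44² ≈ 2.861
  n=2: λ₂ = 13.72π²/3.44² ≈ 11.443 (4× faster decay)
  n=3: λ₃ = 30.87π²/3.44² ≈ 25.747 (9× faster decay)
As t → ∞, higher modes decay exponentially faster. The n=1 mode dominates: θ ~ c₁ sin(πx/3.44) e^{-λ₁t}.
Decay rate: λ₁ = 3.43π²/3.44² ≈ 2.861.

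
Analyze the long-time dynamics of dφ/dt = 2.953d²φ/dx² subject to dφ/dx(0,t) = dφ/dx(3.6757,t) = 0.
Long-time behavior: φ → constant (steady state). Heat is conserved (no flux at boundaries); solution approaches the spatial average.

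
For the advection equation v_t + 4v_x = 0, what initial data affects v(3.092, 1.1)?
A single point: x = -1.308. The characteristic through (3.092, 1.1) is x - 4t = const, so x = 3.092 - 4·1.1 = -1.308.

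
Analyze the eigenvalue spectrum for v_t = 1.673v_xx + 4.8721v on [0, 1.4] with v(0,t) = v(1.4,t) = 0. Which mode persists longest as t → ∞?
Eigenvalues: λₙ = 1.673n²π²/1.4² - 4.8721.
First three modes:
  n=1: λ₁ = 1.673π²/1.4² - 4.8721 ≈ 3.552
  n=2: λ₂ = 6.692π²/1.4² - 4.8721 ≈ 28.826
  n=3: λ₃ = 15.057π²/1.4² - 4.8721 ≈ 70.948
Since 1.673π²/1.4² ≈ 8.424 > 4.8721, all λₙ > 0.
The n=1 mode decays slowest → dominates as t → ∞.
Asymptotic: v ~ c₁ sin(πx/1.4) e^{-λ₁t} with decay rate λ₁ ≈ 3.552.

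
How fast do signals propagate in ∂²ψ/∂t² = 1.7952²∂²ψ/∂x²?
Speed = 1.7952. Information travels along characteristics x = x₀ ± 1.7952t.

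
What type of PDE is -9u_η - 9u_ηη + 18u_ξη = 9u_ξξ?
Rewriting in standard form: -9u_ξξ + 18u_ξη - 9u_ηη - 9u_η = 0. With A = -9, B = 18, C = -9, the discriminant is 0. This is a parabolic PDE.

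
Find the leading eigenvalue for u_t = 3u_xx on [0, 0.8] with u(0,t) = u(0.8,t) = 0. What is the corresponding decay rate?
Eigenvalues: λₙ = 3n²π²/0.8².
First three modes:
  n=1: λ₁ = 3π²/0.8² ≈ 46.264
  n=2: λ₂ = 12π²/0.8² ≈ 185.055 (4× faster decay)
  n=3: λ₃ = 27π²/0.8² ≈ 416.374 (9× faster decay)
As t → ∞, higher modes decay exponentially faster. The n=1 mode dominates: u ~ c₁ sin(πx/0.8) e^{-λ₁t}.
Decay rate: λ₁ = 3π²/0.8² ≈ 46.264.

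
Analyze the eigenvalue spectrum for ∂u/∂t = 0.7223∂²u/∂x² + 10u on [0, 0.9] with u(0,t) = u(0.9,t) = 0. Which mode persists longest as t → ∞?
Eigenvalues: λₙ = 0.7223n²π²/0.9² - 10.
First three modes:
  n=1: λ₁ = 0.7223π²/0.9² - 10 ≈ -1.199
  n=2: λ₂ = 2.8892π²/0.9² - 10 ≈ 25.204
  n=3: λ₃ = 6.5007π²/0.9² - 10 ≈ 69.209
Since 0.7223π²/0.9² ≈ 8.801 < 10, λ₁ < 0.
The n=1 mode grows fastest (−λₙ is largest for n=1) → dominates.
Asymptotic: u ~ c₁ sin(πx/0.9) e^{1.199t} (exponential growth at rate −λ₁ ≈ 1.199).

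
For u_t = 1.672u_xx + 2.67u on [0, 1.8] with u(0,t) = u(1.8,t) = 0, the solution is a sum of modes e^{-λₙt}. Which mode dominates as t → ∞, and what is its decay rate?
Eigenvalues: λₙ = 1.672n²π²/1.8² - 2.67.
First three modes:
  n=1: λ₁ = 1.672π²/1.8² - 2.67 ≈ 2.423
  n=2: λ₂ = 6.688π²/1.8² - 2.67 ≈ 17.703
  n=3: λ₃ = 15.048π²/1.8² - 2.67 ≈ 43.169
Since 1.672π²/1.8² ≈ 5.093 > 2.67, all λₙ > 0.
The n=1 mode decays slowest → dominates as t → ∞.
Asymptotic: u ~ c₁ sin(πx/1.8) e^{-λ₁t} with decay rate λ₁ ≈ 2.423.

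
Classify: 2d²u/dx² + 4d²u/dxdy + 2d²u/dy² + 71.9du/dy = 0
Parabolic (discriminant = 0).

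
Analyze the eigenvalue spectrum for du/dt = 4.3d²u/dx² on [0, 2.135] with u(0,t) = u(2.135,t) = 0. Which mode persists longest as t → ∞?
Eigenvalues: λₙ = 4.3n²π²/2.135².
First three modes:
  n=1: λ₁ = 4.3π²/2.135² ≈ 9.31
  n=2: λ₂ = 17.2π²/2.135² ≈ 37.242 (4× faster decay)
  n=3: λ₃ = 38.7π²/2.135² ≈ 83.794 (9× faster decay)
As t → ∞, higher modes decay exponentially faster. The n=1 mode dominates: u ~ c₁ sin(πx/2.135) e^{-λ₁t}.
Decay rate: λ₁ = 4.3π²/2.135² ≈ 9.31.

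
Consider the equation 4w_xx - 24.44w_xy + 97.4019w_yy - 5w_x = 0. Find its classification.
Elliptic. (A = 4, B = -24.44, C = 97.4019 gives B² - 4AC = -961.1168.)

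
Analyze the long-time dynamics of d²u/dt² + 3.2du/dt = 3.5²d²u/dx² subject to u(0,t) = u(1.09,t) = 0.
Long-time behavior: u → 0. Damping (γ=3.2) dissipates energy; oscillations decay exponentially.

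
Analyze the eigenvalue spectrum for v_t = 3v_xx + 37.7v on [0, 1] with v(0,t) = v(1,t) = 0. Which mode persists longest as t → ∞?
Eigenvalues: λₙ = 3n²π²/1² - 37.7.
First three modes:
  n=1: λ₁ = 3π² - 37.7 ≈ -8.091
  n=2: λ₂ = 12π² - 37.7 ≈ 80.735
  n=3: λ₃ = 27π² - 37.7 ≈ 228.779
Since 3π² ≈ 29.609 < 37.7, λ₁ < 0.
The n=1 mode grows fastest (−λₙ is largest for n=1) → dominates.
Asymptotic: v ~ c₁ sin(πx/1) e^{8.091t} (exponential growth at rate −λ₁ ≈ 8.091).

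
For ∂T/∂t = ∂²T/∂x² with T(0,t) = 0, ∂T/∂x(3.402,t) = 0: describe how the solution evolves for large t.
T → 0. Heat escapes through the Dirichlet boundary.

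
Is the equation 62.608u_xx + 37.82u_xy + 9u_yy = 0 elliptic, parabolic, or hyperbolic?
Computing B² - 4AC with A = 62.608, B = 37.82, C = 9: discriminant = -823.5356 (negative). Answer: elliptic.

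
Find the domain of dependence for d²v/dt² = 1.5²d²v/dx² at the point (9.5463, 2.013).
Domain of dependence: [6.5268, 12.5658]. Signals travel at speed 1.5, so data within |x - 9.5463| ≤ 1.5·2.013 = 3.0195 can reach the point.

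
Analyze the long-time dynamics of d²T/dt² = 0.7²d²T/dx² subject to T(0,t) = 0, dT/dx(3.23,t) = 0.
Long-time behavior: T oscillates (no decay). Energy is conserved; the solution oscillates indefinitely as standing waves.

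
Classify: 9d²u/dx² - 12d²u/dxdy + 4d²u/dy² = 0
Parabolic (discriminant = 0).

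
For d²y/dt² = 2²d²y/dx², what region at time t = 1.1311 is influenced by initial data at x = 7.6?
Domain of influence: [5.3378, 9.8622]. Data at x = 7.6 spreads outward at speed 2.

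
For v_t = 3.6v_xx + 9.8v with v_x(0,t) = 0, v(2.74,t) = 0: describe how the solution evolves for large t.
v grows unboundedly. Reaction dominates diffusion (r=9.8 > κπ²/(4L²)≈1.18); solution grows exponentially.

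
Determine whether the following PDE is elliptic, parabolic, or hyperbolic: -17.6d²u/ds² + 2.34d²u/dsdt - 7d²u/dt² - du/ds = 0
Coefficients: A = -17.6, B = 2.34, C = -7. B² - 4AC = -487.3244, which is negative, so the equation is elliptic.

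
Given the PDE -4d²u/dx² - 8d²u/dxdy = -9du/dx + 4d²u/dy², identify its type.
Rewriting in standard form: -4d²u/dx² - 8d²u/dxdy - 4d²u/dy² + 9du/dx = 0. The second-order coefficients are A = -4, B = -8, C = -4. Since B² - 4AC = 0 = 0, this is a parabolic PDE.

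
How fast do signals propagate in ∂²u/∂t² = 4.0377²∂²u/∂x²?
Speed = 4.0377. Information travels along characteristics x = x₀ ± 4.0377t.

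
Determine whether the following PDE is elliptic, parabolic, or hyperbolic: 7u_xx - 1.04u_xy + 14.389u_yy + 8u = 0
Coefficients: A = 7, B = -1.04, C = 14.389. B² - 4AC = -401.8104, which is negative, so the equation is elliptic.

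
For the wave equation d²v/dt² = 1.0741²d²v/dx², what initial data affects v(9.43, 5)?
Domain of dependence: [4.0595, 14.8005]. Signals travel at speed 1.0741, so data within |x - 9.43| ≤ 1.0741·5 = 5.3705 can reach the point.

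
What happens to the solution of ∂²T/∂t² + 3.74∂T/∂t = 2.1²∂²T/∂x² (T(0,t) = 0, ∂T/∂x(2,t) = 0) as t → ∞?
T → 0. Damping (γ=3.74) dissipates energy; oscillations decay exponentially.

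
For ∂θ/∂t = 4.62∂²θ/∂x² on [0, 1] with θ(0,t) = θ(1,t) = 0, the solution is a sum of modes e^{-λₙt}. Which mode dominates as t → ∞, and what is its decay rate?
Eigenvalues: λₙ = 4.62n²π².
First three modes:
  n=1: λ₁ = 4.62π² ≈ 45.598
  n=2: λ₂ = 18.48π² ≈ 182.39 (4× faster decay)
  n=3: λ₃ = 41.58π² ≈ 410.378 (9× faster decay)
As t → ∞, higher modes decay exponentially faster. The n=1 mode dominates: θ ~ c₁ sin(πx) e^{-λ₁t}.
Decay rate: λ₁ = 4.62π² ≈ 45.598.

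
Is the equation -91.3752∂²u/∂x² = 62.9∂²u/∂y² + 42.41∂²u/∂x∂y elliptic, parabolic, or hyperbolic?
Rewriting in standard form: -91.3752∂²u/∂x² - 42.41∂²u/∂x∂y - 62.9∂²u/∂y² = 0. Computing B² - 4AC with A = -91.3752, B = -42.41, C = -62.9: discriminant = -21191.39222 (negative). Answer: elliptic.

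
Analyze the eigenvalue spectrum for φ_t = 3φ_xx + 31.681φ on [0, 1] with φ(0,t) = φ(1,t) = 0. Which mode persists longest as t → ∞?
Eigenvalues: λₙ = 3n²π²/1² - 31.681.
First three modes:
  n=1: λ₁ = 3π² - 31.681 ≈ -2.072
  n=2: λ₂ = 12π² - 31.681 ≈ 86.754
  n=3: λ₃ = 27π² - 31.681 ≈ 234.798
Since 3π² ≈ 29.609 < 31.681, λ₁ < 0.
The n=1 mode grows fastest (−λₙ is largest for n=1) → dominates.
Asymptotic: φ ~ c₁ sin(πx/1) e^{2.072t} (exponential growth at rate −λ₁ ≈ 2.072).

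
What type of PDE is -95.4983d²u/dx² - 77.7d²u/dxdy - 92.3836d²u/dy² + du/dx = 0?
With A = -95.4983, B = -77.7, C = -92.3836, the discriminant is -29252.61699152. This is an elliptic PDE.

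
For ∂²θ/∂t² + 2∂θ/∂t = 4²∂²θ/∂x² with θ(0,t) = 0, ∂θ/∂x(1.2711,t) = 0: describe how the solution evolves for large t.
θ → 0. Damping (γ=2) dissipates energy; oscillations decay exponentially.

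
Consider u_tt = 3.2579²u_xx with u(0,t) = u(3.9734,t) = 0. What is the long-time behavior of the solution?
As t → ∞, u oscillates (no decay). Energy is conserved; the solution oscillates indefinitely as standing waves.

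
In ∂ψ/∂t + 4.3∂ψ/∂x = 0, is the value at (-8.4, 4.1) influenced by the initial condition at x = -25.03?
No. Only data at x = -26.03 affects (-8.4, 4.1). Advection has one-way propagation along characteristics.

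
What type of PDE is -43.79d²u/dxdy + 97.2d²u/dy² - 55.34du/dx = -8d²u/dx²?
Rewriting in standard form: 8d²u/dx² - 43.79d²u/dxdy + 97.2d²u/dy² - 55.34du/dx = 0. With A = 8, B = -43.79, C = 97.2, the discriminant is -1192.8359. This is an elliptic PDE.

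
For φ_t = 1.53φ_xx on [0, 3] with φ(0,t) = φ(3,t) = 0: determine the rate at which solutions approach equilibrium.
Eigenvalues: λₙ = 1.53n²π²/3².
First three modes:
  n=1: λ₁ = 1.53π²/3² ≈ 1.678
  n=2: λ₂ = 6.12π²/3² ≈ 6.711 (4× faster decay)
  n=3: λ₃ = 13.77π²/3² ≈ 15.1 (9× faster decay)
As t → ∞, higher modes decay exponentially faster. The n=1 mode dominates: φ ~ c₁ sin(πx/3) e^{-λ₁t}.
Decay rate: λ₁ = 1.53π²/3² ≈ 1.678.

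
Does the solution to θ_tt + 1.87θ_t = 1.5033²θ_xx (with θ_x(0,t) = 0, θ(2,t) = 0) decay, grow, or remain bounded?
θ → 0. Damping (γ=1.87) dissipates energy; oscillations decay exponentially.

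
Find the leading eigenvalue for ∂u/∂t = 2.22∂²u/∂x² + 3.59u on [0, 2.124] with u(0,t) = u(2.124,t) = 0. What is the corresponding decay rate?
Eigenvalues: λₙ = 2.22n²π²/2.124² - 3.59.
First three modes:
  n=1: λ₁ = 2.22π²/2.124² - 3.59 ≈ 1.267
  n=2: λ₂ = 8.88π²/2.124² - 3.59 ≈ 15.837
  n=3: λ₃ = 19.98π²/2.124² - 3.59 ≈ 40.121
Since 2.22π²/2.124² ≈ 4.857 > 3.59, all λₙ > 0.
The n=1 mode decays slowest → dominates as t → ∞.
Asymptotic: u ~ c₁ sin(πx/2.124) e^{-λ₁t} with decay rate λ₁ ≈ 1.267.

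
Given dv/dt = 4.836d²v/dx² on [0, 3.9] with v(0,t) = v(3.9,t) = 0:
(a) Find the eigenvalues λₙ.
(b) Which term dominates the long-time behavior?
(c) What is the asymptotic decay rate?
Eigenvalues: λₙ = 4.836n²π²/3.9².
First three modes:
  n=1: λ₁ = 4.836π²/3.9² ≈ 3.138
  n=2: λ₂ = 19.344π²/3.9² ≈ 12.552 (4× faster decay)
  n=3: λ₃ = 43.524π²/3.9² ≈ 28.242 (9× faster decay)
As t → ∞, higher modes decay exponentially faster. The n=1 mode dominates: v ~ c₁ sin(πx/3.9) e^{-λ₁t}.
Decay rate: λ₁ = 4.836π²/3.9² ≈ 3.138.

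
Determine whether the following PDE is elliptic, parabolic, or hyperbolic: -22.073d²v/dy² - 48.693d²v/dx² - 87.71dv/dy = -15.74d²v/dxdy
Rewriting in standard form: -48.693d²v/dx² + 15.74d²v/dxdy - 22.073d²v/dy² - 87.71dv/dy = 0. Coefficients: A = -48.693, B = 15.74, C = -22.073. B² - 4AC = -4051.454756, which is negative, so the equation is elliptic.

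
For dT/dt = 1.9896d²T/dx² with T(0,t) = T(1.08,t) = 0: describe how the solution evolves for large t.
T → 0. Heat diffuses out through both boundaries.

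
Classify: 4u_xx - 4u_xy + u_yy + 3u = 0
Parabolic (discriminant = 0).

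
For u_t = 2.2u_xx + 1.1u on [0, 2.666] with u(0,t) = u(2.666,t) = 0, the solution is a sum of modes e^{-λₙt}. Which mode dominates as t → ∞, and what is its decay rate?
Eigenvalues: λₙ = 2.2n²π²/2.666² - 1.1.
First three modes:
  n=1: λ₁ = 2.2π²/2.666² - 1.1 ≈ 1.955
  n=2: λ₂ = 8.8π²/2.666² - 1.1 ≈ 11.12
  n=3: λ₃ = 19.8π²/2.666² - 1.1 ≈ 26.394
Since 2.2π²/2.666² ≈ 3.055 > 1.1, all λₙ > 0.
The n=1 mode decays slowest → dominates as t → ∞.
Asymptotic: u ~ c₁ sin(πx/2.666) e^{-λ₁t} with decay rate λ₁ ≈ 1.955.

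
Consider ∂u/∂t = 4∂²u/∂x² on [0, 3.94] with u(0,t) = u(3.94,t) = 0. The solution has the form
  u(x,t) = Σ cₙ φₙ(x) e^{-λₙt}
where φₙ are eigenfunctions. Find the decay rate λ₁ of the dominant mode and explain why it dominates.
Eigenvalues: λₙ = 4n²π²/3.94².
First three modes:
  n=1: λ₁ = 4π²/3.94² ≈ 2.543
  n=2: λ₂ = 16π²/3.94² ≈ 10.172 (4× faster decay)
  n=3: λ₃ = 36π²/3.94² ≈ 22.888 (9× faster decay)
As t → ∞, higher modes decay exponentially faster. The n=1 mode dominates: u ~ c₁ sin(πx/3.94) e^{-λ₁t}.
Decay rate: λ₁ = 4π²/3.94² ≈ 2.543.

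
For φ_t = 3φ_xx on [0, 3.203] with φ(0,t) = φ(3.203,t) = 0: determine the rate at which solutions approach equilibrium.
Eigenvalues: λₙ = 3n²π²/3.203².
First three modes:
  n=1: λ₁ = 3π²/3.203² ≈ 2.886
  n=2: λ₂ = 12π²/3.203² ≈ 11.544 (4× faster decay)
  n=3: λ₃ = 27π²/3.203² ≈ 25.975 (9× faster decay)
As t → ∞, higher modes decay exponentially faster. The n=1 mode dominates: φ ~ c₁ sin(πx/3.203) e^{-λ₁t}.
Decay rate: λ₁ = 3π²/3.203² ≈ 2.886.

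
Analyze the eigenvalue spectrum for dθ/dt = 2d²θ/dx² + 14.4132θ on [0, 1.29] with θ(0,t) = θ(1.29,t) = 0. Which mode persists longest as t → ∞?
Eigenvalues: λₙ = 2n²π²/1.29² - 14.4132.
First three modes:
  n=1: λ₁ = 2π²/1.29² - 14.4132 ≈ -2.551
  n=2: λ₂ = 8π²/1.29² - 14.4132 ≈ 33.034
  n=3: λ₃ = 18π²/1.29² - 14.4132 ≈ 92.343
Since 2π²/1.29² ≈ 11.862 < 14.4132, λ₁ < 0.
The n=1 mode grows fastest (−λₙ is largest for n=1) → dominates.
Asymptotic: θ ~ c₁ sin(πx/1.29) e^{2.551t} (exponential growth at rate −λ₁ ≈ 2.551).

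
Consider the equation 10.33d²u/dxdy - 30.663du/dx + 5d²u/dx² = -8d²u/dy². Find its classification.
Rewriting in standard form: 5d²u/dx² + 10.33d²u/dxdy + 8d²u/dy² - 30.663du/dx = 0. Elliptic. (A = 5, B = 10.33, C = 8 gives B² - 4AC = -53.2911.)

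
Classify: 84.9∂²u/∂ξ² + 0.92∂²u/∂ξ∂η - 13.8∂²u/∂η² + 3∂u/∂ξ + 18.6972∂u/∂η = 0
Hyperbolic (discriminant = 4687.3264).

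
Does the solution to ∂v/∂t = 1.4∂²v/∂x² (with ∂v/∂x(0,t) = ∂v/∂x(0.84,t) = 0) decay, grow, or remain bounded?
v → constant (steady state). Heat is conserved (no flux at boundaries); solution approaches the spatial average.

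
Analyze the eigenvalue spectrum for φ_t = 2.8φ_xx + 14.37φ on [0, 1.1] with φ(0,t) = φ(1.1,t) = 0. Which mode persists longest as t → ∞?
Eigenvalues: λₙ = 2.8n²π²/1.1² - 14.37.
First three modes:
  n=1: λ₁ = 2.8π²/1.1² - 14.37 ≈ 8.469
  n=2: λ₂ = 11.2π²/1.1² - 14.37 ≈ 76.985
  n=3: λ₃ = 25.2π²/1.1² - 14.37 ≈ 191.179
Since 2.8π²/1.1² ≈ 22.839 > 14.37, all λₙ > 0.
The n=1 mode decays slowest → dominates as t → ∞.
Asymptotic: φ ~ c₁ sin(πx/1.1) e^{-λ₁t} with decay rate λ₁ ≈ 8.469.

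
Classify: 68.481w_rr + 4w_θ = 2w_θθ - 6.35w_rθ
Rewriting in standard form: 68.481w_rr + 6.35w_rθ - 2w_θθ + 4w_θ = 0. Hyperbolic (discriminant = 588.1705).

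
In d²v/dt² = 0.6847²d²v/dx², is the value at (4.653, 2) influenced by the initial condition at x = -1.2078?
No. The domain of dependence is [3.2836, 6.0224], and -1.2078 is outside this interval.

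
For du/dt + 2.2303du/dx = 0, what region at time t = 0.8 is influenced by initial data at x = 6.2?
At x = 7.98424. The characteristic carries data from (6.2, 0) to (7.98424, 0.8).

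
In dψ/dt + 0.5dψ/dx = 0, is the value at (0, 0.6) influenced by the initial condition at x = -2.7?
No. Only data at x = -0.3 affects (0, 0.6). Advection has one-way propagation along characteristics.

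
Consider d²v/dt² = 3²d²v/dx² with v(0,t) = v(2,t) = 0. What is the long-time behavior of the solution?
As t → ∞, v oscillates (no decay). Energy is conserved; the solution oscillates indefinitely as standing waves.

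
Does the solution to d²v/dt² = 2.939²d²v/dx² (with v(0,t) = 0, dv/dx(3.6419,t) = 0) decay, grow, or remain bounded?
v oscillates (no decay). Energy is conserved; the solution oscillates indefinitely as standing waves.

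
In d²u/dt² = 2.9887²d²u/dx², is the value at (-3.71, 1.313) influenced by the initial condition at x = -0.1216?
Yes. The domain of dependence is [-7.6341631, 0.2141631], and -0.1216 ∈ [-7.6341631, 0.2141631].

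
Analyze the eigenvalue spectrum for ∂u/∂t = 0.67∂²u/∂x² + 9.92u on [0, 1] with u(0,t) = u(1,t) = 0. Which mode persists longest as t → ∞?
Eigenvalues: λₙ = 0.67n²π²/1² - 9.92.
First three modes:
  n=1: λ₁ = 0.67π² - 9.92 ≈ -3.307
  n=2: λ₂ = 2.68π² - 9.92 ≈ 16.531
  n=3: λ₃ = 6.03π² - 9.92 ≈ 49.594
Since 0.67π² ≈ 6.613 < 9.92, λ₁ < 0.
The n=1 mode grows fastest (−λₙ is largest for n=1) → dominates.
Asymptotic: u ~ c₁ sin(πx/1) e^{3.307t} (exponential growth at rate −λ₁ ≈ 3.307).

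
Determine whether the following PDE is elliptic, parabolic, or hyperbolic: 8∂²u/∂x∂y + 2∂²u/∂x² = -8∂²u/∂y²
Rewriting in standard form: 2∂²u/∂x² + 8∂²u/∂x∂y + 8∂²u/∂y² = 0. Coefficients: A = 2, B = 8, C = 8. B² - 4AC = 0, which is zero, so the equation is parabolic.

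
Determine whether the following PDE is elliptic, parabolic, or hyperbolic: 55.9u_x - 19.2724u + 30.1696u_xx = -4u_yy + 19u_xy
Rewriting in standard form: 30.1696u_xx - 19u_xy + 4u_yy + 55.9u_x - 19.2724u = 0. Coefficients: A = 30.1696, B = -19, C = 4. B² - 4AC = -121.7136, which is negative, so the equation is elliptic.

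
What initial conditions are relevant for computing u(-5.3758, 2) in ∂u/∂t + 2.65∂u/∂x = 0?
A single point: x = -10.6758. The characteristic through (-5.3758, 2) is x - 2.65t = const, so x = -5.3758 - 2.65·2 = -10.6758.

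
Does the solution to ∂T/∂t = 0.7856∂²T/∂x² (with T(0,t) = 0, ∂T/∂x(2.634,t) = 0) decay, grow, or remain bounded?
T → 0. Heat escapes through the Dirichlet boundary.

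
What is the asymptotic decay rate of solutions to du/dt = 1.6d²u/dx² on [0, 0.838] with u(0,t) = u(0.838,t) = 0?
Eigenvalues: λₙ = 1.6n²π²/0.838².
First three modes:
  n=1: λ₁ = 1.6π²/0.838² ≈ 22.487
  n=2: λ₂ = 6.4π²/0.838² ≈ 89.948 (4× faster decay)
  n=3: λ₃ = 14.4π²/0.838² ≈ 202.383 (9× faster decay)
As t → ∞, higher modes decay exponentially faster. The n=1 mode dominates: u ~ c₁ sin(πx/0.838) e^{-λ₁t}.
Decay rate: λ₁ = 1.6π²/0.838² ≈ 22.487.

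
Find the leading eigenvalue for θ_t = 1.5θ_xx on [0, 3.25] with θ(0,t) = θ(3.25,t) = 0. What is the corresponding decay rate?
Eigenvalues: λₙ = 1.5n²π²/3.25².
First three modes:
  n=1: λ₁ = 1.5π²/3.25² ≈ 1.402
  n=2: λ₂ = 6π²/3.25² ≈ 5.606 (4× faster decay)
  n=3: λ₃ = 13.5π²/3.25² ≈ 12.614 (9× faster decay)
As t → ∞, higher modes decay exponentially faster. The n=1 mode dominates: θ ~ c₁ sin(πx/3.25) e^{-λ₁t}.
Decay rate: λ₁ = 1.5π²/3.25² ≈ 1.402.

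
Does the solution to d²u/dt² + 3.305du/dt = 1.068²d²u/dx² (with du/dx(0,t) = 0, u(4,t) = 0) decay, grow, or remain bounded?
u → 0. Damping (γ=3.305) dissipates energy; oscillations decay exponentially.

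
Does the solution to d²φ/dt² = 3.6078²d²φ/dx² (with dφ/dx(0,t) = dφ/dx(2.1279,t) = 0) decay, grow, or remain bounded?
φ oscillates about a mean that drifts linearly in t (generically unbounded; no decay). There is no damping, so the nonconstant modes persist as standing waves (energy conserved, no decay). But with Neumann conditions at both ends the constant mode has eigenvalue 0: the spatial mean M(t) of φ satisfies M'' = 0, so M(t) = M(0) + M'(0)·t. Unless the initial velocity has zero mean (∫φ_t(x,0)dx = 0), the solution grows linearly in t (unbounded, though not exponentially); if it does have zero mean, the solution stays bounded and simply oscillates.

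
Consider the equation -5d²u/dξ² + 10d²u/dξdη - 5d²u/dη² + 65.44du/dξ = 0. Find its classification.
Parabolic. (A = -5, B = 10, C = -5 gives B² - 4AC = 0.)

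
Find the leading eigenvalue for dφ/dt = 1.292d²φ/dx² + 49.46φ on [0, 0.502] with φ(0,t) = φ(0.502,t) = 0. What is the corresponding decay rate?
Eigenvalues: λₙ = 1.292n²π²/0.502² - 49.46.
First three modes:
  n=1: λ₁ = 1.292π²/0.502² - 49.46 ≈ 1.141
  n=2: λ₂ = 5.168π²/0.502² - 49.46 ≈ 152.942
  n=3: λ₃ = 11.628π²/0.502² - 49.46 ≈ 405.945
Since 1.292π²/0.502² ≈ 50.601 > 49.46, all λₙ > 0.
The n=1 mode decays slowest → dominates as t → ∞.
Asymptotic: φ ~ c₁ sin(πx/0.502) e^{-λ₁t} with decay rate λ₁ ≈ 1.141.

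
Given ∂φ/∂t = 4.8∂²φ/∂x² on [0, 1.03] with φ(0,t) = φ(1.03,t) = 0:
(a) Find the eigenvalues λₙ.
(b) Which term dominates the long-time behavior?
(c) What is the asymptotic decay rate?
Eigenvalues: λₙ = 4.8n²π²/1.03².
First three modes:
  n=1: λ₁ = 4.8π²/1.03² ≈ 44.655
  n=2: λ₂ = 19.2π²/1.03² ≈ 178.619 (4× faster decay)
  n=3: λ₃ = 43.2π²/1.03² ≈ 401.892 (9× faster decay)
As t → ∞, higher modes decay exponentially faster. The n=1 mode dominates: φ ~ c₁ sin(πx/1.03) e^{-λ₁t}.
Decay rate: λ₁ = 4.8π²/1.03² ≈ 44.655.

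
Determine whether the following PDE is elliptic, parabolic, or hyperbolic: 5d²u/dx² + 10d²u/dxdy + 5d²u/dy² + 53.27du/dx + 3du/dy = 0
Coefficients: A = 5, B = 10, C = 5. B² - 4AC = 0, which is zero, so the equation is parabolic.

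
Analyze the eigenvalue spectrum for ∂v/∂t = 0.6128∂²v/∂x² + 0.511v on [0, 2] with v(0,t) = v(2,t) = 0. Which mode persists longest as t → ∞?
Eigenvalues: λₙ = 0.6128n²π²/2² - 0.511.
First three modes:
  n=1: λ₁ = 0.6128π²/2² - 0.511 ≈ 1.001
  n=2: λ₂ = 2.4512π²/2² - 0.511 ≈ 5.537
  n=3: λ₃ = 5.5152π²/2² - 0.511 ≈ 13.097
Since 0.6128π²/2² ≈ 1.512 > 0.511, all λₙ > 0.
The n=1 mode decays slowest → dominates as t → ∞.
Asymptotic: v ~ c₁ sin(πx/2) e^{-λ₁t} with decay rate λ₁ ≈ 1.001.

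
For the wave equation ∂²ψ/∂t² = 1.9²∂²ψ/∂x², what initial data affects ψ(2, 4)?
Domain of dependence: [-5.6, 9.6]. Signals travel at speed 1.9, so data within |x - 2| ≤ 1.9·4 = 7.6 can reach the point.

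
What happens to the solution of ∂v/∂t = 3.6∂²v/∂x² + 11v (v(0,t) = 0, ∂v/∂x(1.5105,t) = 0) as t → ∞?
v grows unboundedly. Reaction dominates diffusion (r=11 > κπ²/(4L²)≈3.89); solution grows exponentially.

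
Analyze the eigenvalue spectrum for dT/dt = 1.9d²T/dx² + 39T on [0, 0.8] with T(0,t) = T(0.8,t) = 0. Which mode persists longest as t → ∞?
Eigenvalues: λₙ = 1.9n²π²/0.8² - 39.
First three modes:
  n=1: λ₁ = 1.9π²/0.8² - 39 ≈ -9.7
  n=2: λ₂ = 7.6π²/0.8² - 39 ≈ 78.202
  n=3: λ₃ = 17.1π²/0.8² - 39 ≈ 224.703
Since 1.9π²/0.8² ≈ 29.3 < 39, λ₁ < 0.
The n=1 mode grows fastest (−λₙ is largest for n=1) → dominates.
Asymptotic: T ~ c₁ sin(πx/0.8) e^{9.7t} (exponential growth at rate −λ₁ ≈ 9.7).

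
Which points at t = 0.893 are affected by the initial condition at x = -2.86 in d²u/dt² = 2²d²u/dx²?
Domain of influence: [-4.646, -1.074]. Data at x = -2.86 spreads outward at speed 2.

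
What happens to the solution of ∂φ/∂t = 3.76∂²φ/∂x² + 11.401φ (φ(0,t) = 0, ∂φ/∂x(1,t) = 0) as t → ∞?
φ grows unboundedly. Reaction dominates diffusion (r=11.401 > κπ²/(4L²)≈9.28); solution grows exponentially.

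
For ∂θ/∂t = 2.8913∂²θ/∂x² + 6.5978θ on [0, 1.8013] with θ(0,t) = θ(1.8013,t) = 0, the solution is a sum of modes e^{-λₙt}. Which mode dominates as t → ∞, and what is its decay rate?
Eigenvalues: λₙ = 2.8913n²π²/1.8013² - 6.5978.
First three modes:
  n=1: λ₁ = 2.8913π²/1.8013² - 6.5978 ≈ 2.197
  n=2: λ₂ = 11.5652π²/1.8013² - 6.5978 ≈ 28.581
  n=3: λ₃ = 26.0217π²/1.8013² - 6.5978 ≈ 72.554
Since 2.8913π²/1.8013² ≈ 8.795 > 6.5978, all λₙ > 0.
The n=1 mode decays slowest → dominates as t → ∞.
Asymptotic: θ ~ c₁ sin(πx/1.8013) e^{-λ₁t} with decay rate λ₁ ≈ 2.197.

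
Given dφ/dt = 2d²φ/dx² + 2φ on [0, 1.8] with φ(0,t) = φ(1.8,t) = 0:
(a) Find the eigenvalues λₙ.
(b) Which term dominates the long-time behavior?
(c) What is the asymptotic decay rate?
Eigenvalues: λₙ = 2n²π²/1.8² - 2.
First three modes:
  n=1: λ₁ = 2π²/1.8² - 2 ≈ 4.092
  n=2: λ₂ = 8π²/1.8² - 2 ≈ 22.369
  n=3: λ₃ = 18π²/1.8² - 2 ≈ 52.831
Since 2π²/1.8² ≈ 6.092 > 2, all λₙ > 0.
The n=1 mode decays slowest → dominates as t → ∞.
Asymptotic: φ ~ c₁ sin(πx/1.8) e^{-λ₁t} with decay rate λ₁ ≈ 4.092.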